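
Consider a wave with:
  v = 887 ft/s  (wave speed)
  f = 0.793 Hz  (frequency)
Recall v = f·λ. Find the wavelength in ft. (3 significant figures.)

1120 ft

Rearranging: λ = v/f.
v = 887 ft/s = 270.4 m/s; f = 0.793 Hz.
λ = 340.9 m
340.9 m × (1 ft / 0.3048 m) = 1119 ft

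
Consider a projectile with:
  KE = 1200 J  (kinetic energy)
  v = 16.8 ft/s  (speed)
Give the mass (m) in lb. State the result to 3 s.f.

202 lb

Rearranging KE = ½mv² for m: m = 2·KE/v².
KE = 1200 J; v = 16.8 ft/s = 5.121 m/s.
m = 91.53 kg
91.53 kg × (1 lb / 0.4536 kg) = 201.8 lb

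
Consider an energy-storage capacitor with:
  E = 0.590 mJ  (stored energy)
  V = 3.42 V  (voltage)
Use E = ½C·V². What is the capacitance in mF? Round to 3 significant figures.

0.101 mF

Rearranging E = ½C·V² for C: C = 2E/V².
E = 0.590 mJ = 5.900×10^-4 J; V = 3.42 V.
C = 1.009×10^-4 F
1.009×10^-4 F × (1 mF / 0.001000 F) = 0.1009 mF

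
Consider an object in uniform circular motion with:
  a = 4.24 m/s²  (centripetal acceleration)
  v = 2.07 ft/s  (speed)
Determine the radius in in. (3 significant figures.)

Solving a = v²/r for r: r = v²/a.
a = 4.24 m/s²; v = 2.07 ft/s = 0.6309 m/s.
r = 0.09389 m
0.09389 m × (1 in / 0.02540 m) = 3.696 in

3.70 in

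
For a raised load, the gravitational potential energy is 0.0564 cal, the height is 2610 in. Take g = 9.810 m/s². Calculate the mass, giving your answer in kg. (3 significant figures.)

3.63×10^-4 kg

Solving PE = m·g·h for m: m = PE/(g·h).
PE = 0.0564 cal = 0.2360 J; h = 2610 in = 66.29 m; g = 9.810 m/s².
m = 3.629×10^-4 kg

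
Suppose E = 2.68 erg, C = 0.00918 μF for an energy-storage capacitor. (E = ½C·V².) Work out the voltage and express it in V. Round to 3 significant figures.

Rearranging E = ½C·V² for V: V = √(2E/C).
E = 2.68 erg = 2.680×10^-7 J; C = 0.00918 μF = 9.180×10^-9 F.
V = 7.641 V  (the unit combination reduces to kg·m²/(A·s³) = V)

7.64 V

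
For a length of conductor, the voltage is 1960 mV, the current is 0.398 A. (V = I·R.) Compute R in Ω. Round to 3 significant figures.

4.92 Ω

Rearranging: R = V/I.
V = 1960 mV = 1.960 V; I = 0.398 A.
R = 4.925 Ω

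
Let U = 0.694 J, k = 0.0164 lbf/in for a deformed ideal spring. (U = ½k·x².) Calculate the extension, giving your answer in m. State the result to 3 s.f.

0.695 m

Rearranging U = ½k·x² for x: x = √(2U/k).
U = 0.694 J; k = 0.0164 lbf/in = 2.872 N/m.
x = 0.6952 m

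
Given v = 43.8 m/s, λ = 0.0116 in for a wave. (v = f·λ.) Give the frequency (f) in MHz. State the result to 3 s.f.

0.149 MHz

Rearranging v = f·λ for f: f = v/λ.
v = 43.8 m/s; λ = 0.0116 in = 2.946×10^-4 m.
f = 1.487×10^5 Hz
1.487×10^5 Hz × (1 MHz / 1.000×10^6 Hz) = 0.1487 MHz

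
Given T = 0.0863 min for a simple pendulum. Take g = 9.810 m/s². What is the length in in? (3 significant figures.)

Rearranging: L = g·(T/2π)².
T = 0.0863 min = 5.178 s; g = 9.810 m/s².
L = 6.662 m
6.662 m × (1 in / 0.02540 m) = 262.3 in

262 in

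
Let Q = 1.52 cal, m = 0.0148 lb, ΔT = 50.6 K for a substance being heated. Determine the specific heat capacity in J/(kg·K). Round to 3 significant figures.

Rearranging: c = Q/(m·ΔT).
Q = 1.52 cal = 6.360 J; m = 0.0148 lb = 0.006713 kg; ΔT = 50.6 K.
c = 18.72 J/(kg·K)

18.7 J/(kg·K)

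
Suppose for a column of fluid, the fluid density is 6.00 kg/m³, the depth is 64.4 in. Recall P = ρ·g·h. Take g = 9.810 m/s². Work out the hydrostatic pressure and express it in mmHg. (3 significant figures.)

P is given directly by: P = ρgh.
ρ = 6.00 kg/m³; h = 64.4 in = 1.636 m; g = 9.810 m/s².
P = 96.28 Pa
96.28 Pa × (1 mmHg / 133.3 Pa) = 0.7222 mmHg

0.722 mmHg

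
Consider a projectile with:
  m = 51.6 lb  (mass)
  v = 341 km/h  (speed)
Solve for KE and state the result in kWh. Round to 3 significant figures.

KE is given directly by: KE = ½mv².
m = 51.6 lb = 23.41 kg; v = 341 km/h = 94.72 m/s.
KE = 1.050×10^5 J
1.050×10^5 J × (1 kWh / 3.600×10^6 J) = 0.02917 kWh

0.0292 kWh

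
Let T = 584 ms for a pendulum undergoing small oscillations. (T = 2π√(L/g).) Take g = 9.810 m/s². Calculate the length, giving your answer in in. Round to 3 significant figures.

3.34 in

Rearranging: L = g·(T/2π)².
T = 584 ms = 0.5840 s; g = 9.810 m/s².
L = 0.08475 m
0.08475 m × (1 in / 0.02540 m) = 3.337 in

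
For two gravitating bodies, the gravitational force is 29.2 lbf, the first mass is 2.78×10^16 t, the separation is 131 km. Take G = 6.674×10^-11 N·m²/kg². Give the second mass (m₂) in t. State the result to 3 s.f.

1.20 t

Solving F = G·m₁·m₂/r² for m₂: m₂ = F·r²/(G·m₁).
F = 29.2 lbf = 129.9 N; m₁ = 2.78×10^16 t = 2.780×10^19 kg; r = 131 km = 1.310×10^5 m; G = 6.674×10^-11 N·m²/kg².
m₂ = 1201 kg
1201 kg × (1 t / 1000 kg) = 1.201 t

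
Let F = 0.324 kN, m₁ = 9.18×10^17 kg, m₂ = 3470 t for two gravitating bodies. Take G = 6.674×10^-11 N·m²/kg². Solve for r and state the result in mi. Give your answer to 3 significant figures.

From Newton's law of gravitation: r = √(G·m₁m₂/F).
F = 0.324 kN = 324.0 N; m₁ = 9.18×10^17 kg; m₂ = 3470 t = 3.470×10^6 kg; G = 6.674×10^-11 N·m²/kg².
r = 8.100×10^5 m
8.100×10^5 m × (1 mi / 1609 m) = 503.3 mi

503 mi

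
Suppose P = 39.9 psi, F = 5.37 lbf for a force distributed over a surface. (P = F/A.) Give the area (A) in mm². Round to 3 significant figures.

86.8 mm²

Rearranging P = F/A for A: A = F/P.
P = 39.9 psi = 2.751×10^5 Pa; F = 5.37 lbf = 23.89 N.
A = 8.683×10^-5 m²
8.683×10^-5 m² × (1 mm² / 1.000×10^-6 m²) = 86.83 mm²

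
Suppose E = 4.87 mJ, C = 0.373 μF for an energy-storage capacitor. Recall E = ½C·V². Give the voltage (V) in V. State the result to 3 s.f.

Rearranging: V = √(2E/C).
E = 4.87 mJ = 0.004870 J; C = 0.373 μF = 3.730×10^-7 F.
V = 161.6 V

162 V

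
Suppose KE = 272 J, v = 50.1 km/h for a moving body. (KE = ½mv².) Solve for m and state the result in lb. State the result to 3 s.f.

6.19 lb

Solving KE = ½mv² for m: m = 2·KE/v².
KE = 272 J; v = 50.1 km/h = 13.92 m/s.
m = 2.809 kg
2.809 kg × (1 lb / 0.4536 kg) = 6.192 lb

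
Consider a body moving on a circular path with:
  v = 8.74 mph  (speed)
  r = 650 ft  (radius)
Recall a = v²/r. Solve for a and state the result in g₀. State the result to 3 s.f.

a is given directly by: a = v²/r.
v = 8.74 mph = 3.907 m/s; r = 650 ft = 198.1 m.
a = 0.07705 m/s²
0.07705 m/s² × (1 g₀ / 9.807 m/s²) = 0.007857 g₀

0.00786 g₀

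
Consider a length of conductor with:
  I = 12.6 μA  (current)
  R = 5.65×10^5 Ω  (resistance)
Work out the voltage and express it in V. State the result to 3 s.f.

Directly: V = IR.
I = 12.6 μA = 1.260×10^-5 A; R = 5.65×10^5 Ω.
V = 7.119 V  (the unit combination reduces to kg·m²/(A·s³) = V)

7.12 V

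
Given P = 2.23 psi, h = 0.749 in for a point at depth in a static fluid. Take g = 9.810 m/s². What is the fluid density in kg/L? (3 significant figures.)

82.4 kg/L

Solving P = ρ·g·h for ρ: ρ = P/(g·h).
P = 2.23 psi = 15375 Pa; h = 0.749 in = 0.01902 m; g = 9.810 m/s².
ρ = 82383 kg/m³
82383 kg/m³ × (1 kg/L / 1000 kg/m³) = 82.38 kg/L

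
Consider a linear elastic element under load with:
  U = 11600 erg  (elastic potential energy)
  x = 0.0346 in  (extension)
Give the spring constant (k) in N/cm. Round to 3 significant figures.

30.0 N/cm

Rearranging: k = 2U/x².
U = 11600 erg = 0.001160 J; x = 0.0346 in = 8.788×10^-4 m.
k = 3004 N/m
3004 N/m × (1 N/cm / 100.0 N/m) = 30.04 N/cm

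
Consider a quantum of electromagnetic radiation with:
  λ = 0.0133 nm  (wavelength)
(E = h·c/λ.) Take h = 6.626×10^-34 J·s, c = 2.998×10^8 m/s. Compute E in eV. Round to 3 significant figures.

93200 eV

Directly: E = hc/λ.
λ = 0.0133 nm = 1.330×10^-11 m; h = 6.626×10^-34 J·s; c = 2.998×10^8 m/s.
E = 1.494×10^-14 J
1.494×10^-14 J × (1 eV / 1.602×10^-19 J) = 93223 eV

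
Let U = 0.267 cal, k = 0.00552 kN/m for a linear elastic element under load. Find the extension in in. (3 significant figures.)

Rearranging: x = √(2U/k).
U = 0.267 cal = 1.117 J; k = 0.00552 kN/m = 5.520 N/m.
x = 0.6362 m
0.6362 m × (1 in / 0.02540 m) = 25.05 in

25.0 in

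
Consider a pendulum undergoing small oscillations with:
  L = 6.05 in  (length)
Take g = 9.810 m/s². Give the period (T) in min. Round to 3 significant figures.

Directly: T = 2π√(L/g).
L = 6.05 in = 0.1537 m; g = 9.810 m/s².
T = 0.7864 s
0.7864 s × (1 min / 60.00 s) = 0.01311 min

0.0131 min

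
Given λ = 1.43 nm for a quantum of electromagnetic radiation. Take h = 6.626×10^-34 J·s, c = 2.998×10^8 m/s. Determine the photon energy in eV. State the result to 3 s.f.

Directly: E = hc/λ.
λ = 1.43 nm = 1.430×10^-9 m; h = 6.626×10^-34 J·s; c = 2.998×10^8 m/s.
E = 1.389×10^-16 J
1.389×10^-16 J × (1 eV / 1.602×10^-19 J) = 867.0 eV

867 eV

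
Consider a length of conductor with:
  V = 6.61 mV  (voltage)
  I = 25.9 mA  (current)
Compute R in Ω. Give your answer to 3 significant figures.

0.255 Ω

From Ohm's law: R = V/I.
V = 6.61 mV = 0.006610 V; I = 25.9 mA = 0.02590 A.
R = 0.2552 Ω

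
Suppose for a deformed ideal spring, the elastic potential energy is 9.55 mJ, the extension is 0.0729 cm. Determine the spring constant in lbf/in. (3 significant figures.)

205 lbf/in

Rearranging U = ½k·x² for k: k = 2U/x².
U = 9.55 mJ = 0.009550 J; x = 0.0729 cm = 7.290×10^-4 m.
k = 35940 N/m
35940 N/m × (1 lbf/in / 175.1 N/m) = 205.2 lbf/in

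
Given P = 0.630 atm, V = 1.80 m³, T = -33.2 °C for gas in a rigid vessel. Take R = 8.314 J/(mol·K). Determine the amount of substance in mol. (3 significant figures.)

Rearranging: n = PV/(RT).
P = 0.630 atm = 63835 Pa; V = 1.80 m³; T = -33.2 °C = 239.9 K; R = 8.314 J/(mol·K).
n = 57.60 mol

57.6 mol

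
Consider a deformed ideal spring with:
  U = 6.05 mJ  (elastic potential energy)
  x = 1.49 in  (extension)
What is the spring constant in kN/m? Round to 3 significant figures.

0.00845 kN/m

Rearranging U = ½k·x² for k: k = 2U/x².
U = 6.05 mJ = 0.006050 J; x = 1.49 in = 0.03785 m.
k = 8.448 N/m
8.448 N/m × (1 kN/m / 1000 N/m) = 0.008448 kN/m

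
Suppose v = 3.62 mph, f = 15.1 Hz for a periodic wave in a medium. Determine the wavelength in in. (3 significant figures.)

4.22 in

Rearranging: λ = v/f.
v = 3.62 mph = 1.618 m/s; f = 15.1 Hz.
λ = 0.1072 m
0.1072 m × (1 in / 0.02540 m) = 4.219 in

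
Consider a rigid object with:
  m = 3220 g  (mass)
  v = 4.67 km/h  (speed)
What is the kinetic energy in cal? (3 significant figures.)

0.648 cal

Directly: KE = ½mv².
m = 3220 g = 3.220 kg; v = 4.67 km/h = 1.297 m/s.
KE = 2.709 J  (the unit combination reduces to kg·m²/s² = J)
2.709 J × (1 cal / 4.184 J) = 0.6475 cal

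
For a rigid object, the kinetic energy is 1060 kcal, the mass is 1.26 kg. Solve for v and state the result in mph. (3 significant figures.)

Rearranging: v = √(2·KE/m).
KE = 1060 kcal = 4.435×10^6 J; m = 1.26 kg.
v = 2653 m/s
2653 m/s × (1 mph / 0.4470 m/s) = 5935 mph

5940 mph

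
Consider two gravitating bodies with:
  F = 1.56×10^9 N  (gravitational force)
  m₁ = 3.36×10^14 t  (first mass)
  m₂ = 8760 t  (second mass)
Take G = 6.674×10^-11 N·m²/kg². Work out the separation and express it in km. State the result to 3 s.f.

From Newton's law of gravitation: r = √(G·m₁m₂/F).
F = 1.56×10^9 N; m₁ = 3.36×10^14 t = 3.360×10^17 kg; m₂ = 8760 t = 8.760×10^6 kg; G = 6.674×10^-11 N·m²/kg².
r = 354.9 m
354.9 m × (1 km / 1000 m) = 0.3549 km

0.355 km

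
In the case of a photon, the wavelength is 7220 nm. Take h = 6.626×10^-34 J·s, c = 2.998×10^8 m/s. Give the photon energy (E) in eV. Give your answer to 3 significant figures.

0.172 eV

E is given directly by: E = hc/λ.
λ = 7220 nm = 7.220×10^-6 m; h = 6.626×10^-34 J·s; c = 2.998×10^8 m/s.
E = 2.751×10^-20 J
2.751×10^-20 J × (1 eV / 1.602×10^-19 J) = 0.1717 eV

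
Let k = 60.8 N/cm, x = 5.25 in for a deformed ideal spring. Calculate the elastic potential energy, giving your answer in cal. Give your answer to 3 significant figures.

U is given directly by: U = ½kx².
k = 60.8 N/cm = 6080 N/m; x = 5.25 in = 0.1333 m.
U = 54.06 J
54.06 J × (1 cal / 4.184 J) = 12.92 cal

12.9 cal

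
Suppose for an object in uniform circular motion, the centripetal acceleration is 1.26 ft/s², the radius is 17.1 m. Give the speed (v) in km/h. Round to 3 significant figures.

9.23 km/h

Rearranging a = v²/r for v: v = √(a·r).
a = 1.26 ft/s² = 0.3840 m/s²; r = 17.1 m.
v = 2.563 m/s
2.563 m/s × (1 km/h / 0.2778 m/s) = 9.226 km/h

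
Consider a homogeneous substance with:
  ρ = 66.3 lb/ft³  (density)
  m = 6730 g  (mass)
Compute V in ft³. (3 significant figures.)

0.224 ft³

Rearranging ρ = m/V for V: V = m/ρ.
ρ = 66.3 lb/ft³ = 1062 kg/m³; m = 6730 g = 6.730 kg.
V = 0.006337 m³
0.006337 m³ × (1 ft³ / 0.02832 m³) = 0.2238 ft³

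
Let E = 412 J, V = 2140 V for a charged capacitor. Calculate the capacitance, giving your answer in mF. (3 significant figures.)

Rearranging: C = 2E/V².
E = 412 J; V = 2140 V.
C = 1.799×10^-4 F
1.799×10^-4 F × (1 mF / 0.001000 F) = 0.1799 mF

0.180 mF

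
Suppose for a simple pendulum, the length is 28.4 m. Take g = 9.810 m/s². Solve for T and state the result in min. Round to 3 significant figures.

0.178 min

T is given directly by: T = 2π√(L/g).
L = 28.4 m; g = 9.810 m/s².
T = 10.69 s
10.69 s × (1 min / 60.00 s) = 0.1782 min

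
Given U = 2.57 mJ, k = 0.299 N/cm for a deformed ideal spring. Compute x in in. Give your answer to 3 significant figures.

Solving U = ½k·x² for x: x = √(2U/k).
U = 2.57 mJ = 0.002570 J; k = 0.299 N/cm = 29.90 N/m.
x = 0.01311 m
0.01311 m × (1 in / 0.02540 m) = 0.5162 in

0.516 in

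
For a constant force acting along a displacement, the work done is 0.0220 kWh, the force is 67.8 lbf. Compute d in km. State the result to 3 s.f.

Rearranging W = F·d for d: d = W/F.
W = 0.0220 kWh = 79200 J; F = 67.8 lbf = 301.6 N.
d = 262.6 m
262.6 m × (1 km / 1000 m) = 0.2626 km

0.263 km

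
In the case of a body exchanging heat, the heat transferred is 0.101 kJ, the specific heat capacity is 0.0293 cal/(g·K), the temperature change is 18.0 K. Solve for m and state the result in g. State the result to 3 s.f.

45.8 g

Rearranging: m = Q/(c·ΔT).
Q = 0.101 kJ = 101.0 J; c = 0.0293 cal/(g·K) = 122.6 J/(kg·K); ΔT = 18.0 K.
m = 0.04577 kg
0.04577 kg × (1 g / 0.001000 kg) = 45.77 g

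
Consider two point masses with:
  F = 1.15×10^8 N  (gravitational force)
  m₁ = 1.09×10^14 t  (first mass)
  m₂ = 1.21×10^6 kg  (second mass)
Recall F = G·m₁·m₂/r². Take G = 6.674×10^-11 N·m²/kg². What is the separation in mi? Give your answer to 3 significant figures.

From Newton's law of gravitation: r = √(G·m₁m₂/F).
F = 1.15×10^8 N; m₁ = 1.09×10^14 t = 1.090×10^17 kg; m₂ = 1.21×10^6 kg; G = 6.674×10^-11 N·m²/kg².
r = 276.7 m
276.7 m × (1 mi / 1609 m) = 0.1719 mi

0.172 mi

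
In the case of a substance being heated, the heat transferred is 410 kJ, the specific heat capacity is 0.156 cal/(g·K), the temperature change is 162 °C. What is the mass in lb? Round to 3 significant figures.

8.55 lb

Rearranging Q = m·c·ΔT for m: m = Q/(c·ΔT).
Q = 410 kJ = 4.100×10^5 J; c = 0.156 cal/(g·K) = 652.7 J/(kg·K); ΔT = 162 °C = 162.0 K.
m = 3.878 kg
3.878 kg × (1 lb / 0.4536 kg) = 8.548 lb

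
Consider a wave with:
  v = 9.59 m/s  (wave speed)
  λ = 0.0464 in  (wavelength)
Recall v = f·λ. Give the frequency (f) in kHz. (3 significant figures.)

8.14 kHz

Rearranging: f = v/λ.
v = 9.59 m/s; λ = 0.0464 in = 0.001179 m.
f = 8137 Hz
8137 Hz × (1 kHz / 1000 Hz) = 8.137 kHz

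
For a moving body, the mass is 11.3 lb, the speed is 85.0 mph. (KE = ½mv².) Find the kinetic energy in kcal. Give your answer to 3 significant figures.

KE is given directly by: KE = ½mv².
m = 11.3 lb = 5.126 kg; v = 85.0 mph = 38.00 m/s.
KE = 3700 J  (the unit combination reduces to kg·m²/s² = J)
3700 J × (1 kcal / 4184 J) = 0.8844 kcal

0.884 kcal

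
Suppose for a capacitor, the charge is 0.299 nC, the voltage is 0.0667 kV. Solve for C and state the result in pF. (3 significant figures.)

Directly: C = Q/V.
Q = 0.299 nC = 2.990×10^-10 C; V = 0.0667 kV = 66.70 V.
C = 4.483×10^-12 F
4.483×10^-12 F × (1 pF / 1.000×10^-12 F) = 4.483 pF

4.48 pF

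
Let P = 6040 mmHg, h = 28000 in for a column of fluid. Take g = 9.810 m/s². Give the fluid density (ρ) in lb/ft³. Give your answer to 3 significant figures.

7.21 lb/ft³

Rearranging P = ρ·g·h for ρ: ρ = P/(g·h).
P = 6040 mmHg = 8.053×10^5 Pa; h = 28000 in = 711.2 m; g = 9.810 m/s².
ρ = 115.4 kg/m³
115.4 kg/m³ × (1 lb/ft³ / 16.02 kg/m³) = 7.205 lb/ft³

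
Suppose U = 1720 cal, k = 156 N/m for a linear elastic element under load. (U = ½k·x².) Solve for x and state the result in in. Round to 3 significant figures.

Rearranging U = ½k·x² for x: x = √(2U/k).
U = 1720 cal = 7196 J; k = 156 N/m.
x = 9.605 m
9.605 m × (1 in / 0.02540 m) = 378.2 in

378 in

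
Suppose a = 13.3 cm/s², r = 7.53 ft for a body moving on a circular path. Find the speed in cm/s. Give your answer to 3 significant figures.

Solving a = v²/r for v: v = √(a·r).
a = 13.3 cm/s² = 0.1330 m/s²; r = 7.53 ft = 2.295 m.
v = 0.5525 m/s
0.5525 m/s × (1 cm/s / 0.01000 m/s) = 55.25 cm/s

55.2 cm/s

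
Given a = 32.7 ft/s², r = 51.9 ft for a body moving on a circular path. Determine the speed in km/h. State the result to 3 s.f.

Rearranging a = v²/r for v: v = √(a·r).
a = 32.7 ft/s² = 9.967 m/s²; r = 51.9 ft = 15.82 m.
v = 12.56 m/s
12.56 m/s × (1 km/h / 0.2778 m/s) = 45.20 km/h

45.2 km/h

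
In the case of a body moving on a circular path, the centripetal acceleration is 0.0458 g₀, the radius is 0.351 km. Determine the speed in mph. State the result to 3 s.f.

Rearranging a = v²/r for v: v = √(a·r).
a = 0.0458 g₀ = 0.4491 m/s²; r = 0.351 km = 351.0 m.
v = 12.56 m/s
12.56 m/s × (1 mph / 0.4470 m/s) = 28.09 mph

28.1 mph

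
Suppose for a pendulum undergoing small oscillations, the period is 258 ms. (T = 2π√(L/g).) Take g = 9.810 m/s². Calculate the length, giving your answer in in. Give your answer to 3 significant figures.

0.651 in

Rearranging T = 2π√(L/g) for L: L = g·(T/2π)².
T = 258 ms = 0.2580 s; g = 9.810 m/s².
L = 0.01654 m
0.01654 m × (1 in / 0.02540 m) = 0.6512 in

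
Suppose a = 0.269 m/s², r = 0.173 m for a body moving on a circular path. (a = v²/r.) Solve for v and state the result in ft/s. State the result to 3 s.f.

Solving a = v²/r for v: v = √(a·r).
a = 0.269 m/s²; r = 0.173 m.
v = 0.2157 m/s
0.2157 m/s × (1 ft/s / 0.3048 m/s) = 0.7078 ft/s

0.708 ft/s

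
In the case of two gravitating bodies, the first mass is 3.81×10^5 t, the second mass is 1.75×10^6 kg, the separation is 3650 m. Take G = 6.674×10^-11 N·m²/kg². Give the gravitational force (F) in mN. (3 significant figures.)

From Newton's law of gravitation: F = Gm₁m₂/r².
m₁ = 3.81×10^5 t = 3.810×10^8 kg; m₂ = 1.75×10^6 kg; r = 3650 m; G = 6.674×10^-11 N·m²/kg².
F = 0.003340 N
0.003340 N × (1 mN / 0.001000 N) = 3.340 mN

3.34 mN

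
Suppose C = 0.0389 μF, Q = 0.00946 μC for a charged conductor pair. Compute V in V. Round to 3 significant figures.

0.243 V

Rearranging: V = Q/C.
C = 0.0389 μF = 3.890×10^-8 F; Q = 0.00946 μC = 9.460×10^-9 C.
V = 0.2432 V  (the unit combination reduces to kg·m²/(A·s³) = V)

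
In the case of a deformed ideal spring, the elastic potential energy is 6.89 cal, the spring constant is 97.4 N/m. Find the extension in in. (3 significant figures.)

Rearranging: x = √(2U/k).
U = 6.89 cal = 28.83 J; k = 97.4 N/m.
x = 0.7694 m
0.7694 m × (1 in / 0.02540 m) = 30.29 in

30.3 in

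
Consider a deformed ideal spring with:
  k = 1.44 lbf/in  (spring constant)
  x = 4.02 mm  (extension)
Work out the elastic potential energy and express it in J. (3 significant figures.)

0.00204 J

Directly: U = ½kx².
k = 1.44 lbf/in = 252.2 N/m; x = 4.02 mm = 0.004020 m.
U = 0.002038 J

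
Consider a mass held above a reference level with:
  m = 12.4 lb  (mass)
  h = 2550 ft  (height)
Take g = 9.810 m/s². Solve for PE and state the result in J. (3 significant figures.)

42900 J

Directly: PE = mgh.
m = 12.4 lb = 5.625 kg; h = 2550 ft = 777.2 m; g = 9.810 m/s².
PE = 42886 J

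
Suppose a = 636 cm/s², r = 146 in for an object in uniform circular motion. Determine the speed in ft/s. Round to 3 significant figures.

15.9 ft/s

Solving a = v²/r for v: v = √(a·r).
a = 636 cm/s² = 6.360 m/s²; r = 146 in = 3.708 m.
v = 4.856 m/s
4.856 m/s × (1 ft/s / 0.3048 m/s) = 15.93 ft/s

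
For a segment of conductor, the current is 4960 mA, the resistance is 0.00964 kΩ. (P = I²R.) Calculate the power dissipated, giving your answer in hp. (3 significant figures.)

P is given directly by: P = I²R.
I = 4960 mA = 4.960 A; R = 0.00964 kΩ = 9.640 Ω.
P = 237.2 W
237.2 W × (1 hp / 745.7 W) = 0.3180 hp

0.318 hp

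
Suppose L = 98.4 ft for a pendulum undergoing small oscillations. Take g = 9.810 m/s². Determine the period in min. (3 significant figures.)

Directly: T = 2π√(L/g).
L = 98.4 ft = 29.99 m; g = 9.810 m/s².
T = 10.99 s
10.99 s × (1 min / 60.00 s) = 0.1831 min

0.183 min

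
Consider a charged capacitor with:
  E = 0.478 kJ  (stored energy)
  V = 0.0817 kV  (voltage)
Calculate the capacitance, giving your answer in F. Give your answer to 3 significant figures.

0.143 F

Rearranging: C = 2E/V².
E = 0.478 kJ = 478.0 J; V = 0.0817 kV = 81.70 V.
C = 0.1432 F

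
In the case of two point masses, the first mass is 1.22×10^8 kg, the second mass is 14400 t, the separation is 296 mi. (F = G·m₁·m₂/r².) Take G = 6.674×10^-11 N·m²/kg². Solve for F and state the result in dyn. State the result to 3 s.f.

0.0517 dyn

Directly: F = Gm₁m₂/r².
m₁ = 1.22×10^8 kg; m₂ = 14400 t = 1.440×10^7 kg; r = 296 mi = 4.764×10^5 m; G = 6.674×10^-11 N·m²/kg².
F = 5.167×10^-7 N
5.167×10^-7 N × (1 dyn / 1.000×10^-5 N) = 0.05167 dyn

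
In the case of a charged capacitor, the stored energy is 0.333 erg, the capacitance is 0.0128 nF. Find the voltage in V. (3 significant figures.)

72.1 V

Solving E = ½C·V² for V: V = √(2E/C).
E = 0.333 erg = 3.330×10^-8 J; C = 0.0128 nF = 1.280×10^-11 F.
V = 72.13 V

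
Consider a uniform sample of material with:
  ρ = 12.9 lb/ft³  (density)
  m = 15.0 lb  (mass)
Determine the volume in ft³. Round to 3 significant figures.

Rearranging: V = m/ρ.
ρ = 12.9 lb/ft³ = 206.6 kg/m³; m = 15.0 lb = 6.804 kg.
V = 0.03293 m³
0.03293 m³ × (1 ft³ / 0.02832 m³) = 1.163 ft³

1.16 ft³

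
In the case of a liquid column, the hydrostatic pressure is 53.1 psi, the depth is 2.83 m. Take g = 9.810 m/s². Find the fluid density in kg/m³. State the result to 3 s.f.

13200 kg/m³

Rearranging: ρ = P/(g·h).
P = 53.1 psi = 3.661×10^5 Pa; h = 2.83 m; g = 9.810 m/s².
ρ = 13187 kg/m³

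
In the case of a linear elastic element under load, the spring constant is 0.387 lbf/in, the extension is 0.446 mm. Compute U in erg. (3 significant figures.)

67.4 erg

Directly: U = ½kx².
k = 0.387 lbf/in = 67.77 N/m; x = 0.446 mm = 4.460×10^-4 m.
U = 6.741×10^-6 J  (the unit combination reduces to kg·m²/s² = J)
6.741×10^-6 J × (1 erg / 1.000×10^-7 J) = 67.41 erg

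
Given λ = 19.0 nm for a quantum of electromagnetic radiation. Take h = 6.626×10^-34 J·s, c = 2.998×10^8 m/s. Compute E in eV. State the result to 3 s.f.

E is given directly by: E = hc/λ.
λ = 19.0 nm = 1.900×10^-8 m; h = 6.626×10^-34 J·s; c = 2.998×10^8 m/s.
E = 1.046×10^-17 J
1.046×10^-17 J × (1 eV / 1.602×10^-19 J) = 65.26 eV

65.3 eV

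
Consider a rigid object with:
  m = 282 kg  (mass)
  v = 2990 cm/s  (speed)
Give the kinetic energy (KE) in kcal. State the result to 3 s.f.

Directly: KE = ½mv².
m = 282 kg; v = 2990 cm/s = 29.90 m/s.
KE = 1.261×10^5 J
1.261×10^5 J × (1 kcal / 4184 J) = 30.13 kcal

30.1 kcal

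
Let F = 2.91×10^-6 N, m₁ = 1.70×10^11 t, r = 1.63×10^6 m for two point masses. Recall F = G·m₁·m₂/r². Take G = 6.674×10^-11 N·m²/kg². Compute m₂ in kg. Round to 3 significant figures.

681 kg

Rearranging: m₂ = F·r²/(G·m₁).
F = 2.91×10^-6 N; m₁ = 1.70×10^11 t = 1.700×10^14 kg; r = 1.63×10^6 m; G = 6.674×10^-11 N·m²/kg².
m₂ = 681.4 kg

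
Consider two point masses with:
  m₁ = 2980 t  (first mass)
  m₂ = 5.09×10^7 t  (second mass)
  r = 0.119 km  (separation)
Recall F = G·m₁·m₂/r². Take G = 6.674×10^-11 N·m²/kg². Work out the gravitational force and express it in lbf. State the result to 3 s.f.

161 lbf

Directly: F = Gm₁m₂/r².
m₁ = 2980 t = 2.980×10^6 kg; m₂ = 5.09×10^7 t = 5.090×10^10 kg; r = 0.119 km = 119.0 m; G = 6.674×10^-11 N·m²/kg².
F = 714.9 N
714.9 N × (1 lbf / 4.448 N) = 160.7 lbf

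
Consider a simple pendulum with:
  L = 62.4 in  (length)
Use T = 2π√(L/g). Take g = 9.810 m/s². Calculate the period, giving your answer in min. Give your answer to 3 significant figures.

0.0421 min

Directly: T = 2π√(L/g).
L = 62.4 in = 1.585 m; g = 9.810 m/s².
T = 2.526 s
2.526 s × (1 min / 60.00 s) = 0.04209 min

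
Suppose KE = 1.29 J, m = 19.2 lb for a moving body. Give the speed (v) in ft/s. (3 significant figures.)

1.79 ft/s

Solving KE = ½mv² for v: v = √(2·KE/m).
KE = 1.29 J; m = 19.2 lb = 8.709 kg.
v = 0.5443 m/s
0.5443 m/s × (1 ft/s / 0.3048 m/s) = 1.786 ft/s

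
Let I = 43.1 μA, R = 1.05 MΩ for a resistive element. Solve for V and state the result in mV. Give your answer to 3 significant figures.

45300 mV

Directly: V = IR.
I = 43.1 μA = 4.310×10^-5 A; R = 1.05 MΩ = 1.050×10^6 Ω.
V = 45.25 V
45.25 V × (1 mV / 0.001000 V) = 45255 mV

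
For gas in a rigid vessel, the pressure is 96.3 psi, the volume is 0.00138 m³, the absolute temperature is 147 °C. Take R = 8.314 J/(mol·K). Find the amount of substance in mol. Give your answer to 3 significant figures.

0.262 mol

Rearranging PV = nRT for n: n = PV/(RT).
P = 96.3 psi = 6.640×10^5 Pa; V = 0.00138 m³; T = 147 °C = 420.1 K; R = 8.314 J/(mol·K).
n = 0.2623 mol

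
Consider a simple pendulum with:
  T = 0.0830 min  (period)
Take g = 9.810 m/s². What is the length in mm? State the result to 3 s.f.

6160 mm

Rearranging: L = g·(T/2π)².
T = 0.0830 min = 4.980 s; g = 9.810 m/s².
L = 6.163 m
6.163 m × (1 mm / 0.001000 m) = 6163 mm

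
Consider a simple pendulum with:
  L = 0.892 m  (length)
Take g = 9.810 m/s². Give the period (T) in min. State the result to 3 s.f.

T is given directly by: T = 2π√(L/g).
L = 0.892 m; g = 9.810 m/s².
T = 1.895 s
1.895 s × (1 min / 60.00 s) = 0.03158 min

0.0316 min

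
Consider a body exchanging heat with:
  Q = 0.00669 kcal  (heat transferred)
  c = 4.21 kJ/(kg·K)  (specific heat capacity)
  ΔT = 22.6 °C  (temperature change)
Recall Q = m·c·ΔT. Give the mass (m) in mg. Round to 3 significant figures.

Rearranging: m = Q/(c·ΔT).
Q = 0.00669 kcal = 27.99 J; c = 4.21 kJ/(kg·K) = 4210 J/(kg·K); ΔT = 22.6 °C = 22.60 K.
m = 2.942×10^-4 kg
2.942×10^-4 kg × (1 mg / 1.000×10^-6 kg) = 294.2 mg

294 mg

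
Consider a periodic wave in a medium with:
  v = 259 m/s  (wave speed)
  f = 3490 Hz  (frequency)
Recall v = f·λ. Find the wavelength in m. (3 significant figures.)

0.0742 m

Rearranging v = f·λ for λ: λ = v/f.
v = 259 m/s; f = 3490 Hz.
λ = 0.07421 m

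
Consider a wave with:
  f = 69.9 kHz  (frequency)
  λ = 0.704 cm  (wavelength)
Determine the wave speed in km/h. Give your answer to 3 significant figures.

Directly: v = fλ.
f = 69.9 kHz = 69900 Hz; λ = 0.704 cm = 0.007040 m.
v = 492.1 m/s
492.1 m/s × (1 km/h / 0.2778 m/s) = 1772 km/h

1770 km/h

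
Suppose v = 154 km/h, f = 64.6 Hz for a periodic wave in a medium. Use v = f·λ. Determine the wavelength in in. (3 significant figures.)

26.1 in

Rearranging v = f·λ for λ: λ = v/f.
v = 154 km/h = 42.78 m/s; f = 64.6 Hz.
λ = 0.6622 m
0.6622 m × (1 in / 0.02540 m) = 26.07 in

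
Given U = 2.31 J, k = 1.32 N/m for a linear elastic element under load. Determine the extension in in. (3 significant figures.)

Rearranging U = ½k·x² for x: x = √(2U/k).
U = 2.31 J; k = 1.32 N/m.
x = 1.871 m
1.871 m × (1 in / 0.02540 m) = 73.65 in

73.7 in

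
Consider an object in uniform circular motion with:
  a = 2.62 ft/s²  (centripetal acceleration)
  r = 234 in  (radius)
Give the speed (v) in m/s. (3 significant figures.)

2.18 m/s

Solving a = v²/r for v: v = √(a·r).
a = 2.62 ft/s² = 0.7986 m/s²; r = 234 in = 5.944 m.
v = 2.179 m/s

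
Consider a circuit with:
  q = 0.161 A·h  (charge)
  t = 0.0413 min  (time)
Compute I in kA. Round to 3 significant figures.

0.234 kA

Rearranging: I = q/t.
q = 0.161 A·h = 579.6 C; t = 0.0413 min = 2.478 s.
I = 233.9 A
233.9 A × (1 kA / 1000 A) = 0.2339 kA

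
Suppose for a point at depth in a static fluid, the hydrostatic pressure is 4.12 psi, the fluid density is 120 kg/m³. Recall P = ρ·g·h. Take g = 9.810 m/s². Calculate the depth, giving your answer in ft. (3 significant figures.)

Rearranging: h = P/(ρ·g).
P = 4.12 psi = 28406 Pa; ρ = 120 kg/m³; g = 9.810 m/s².
h = 24.13 m
24.13 m × (1 ft / 0.3048 m) = 79.17 ft

79.2 ft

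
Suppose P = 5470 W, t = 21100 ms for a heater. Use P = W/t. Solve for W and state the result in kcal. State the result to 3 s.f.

Solving P = W/t for W: W = P·t.
P = 5470 W; t = 21100 ms = 21.10 s.
W = 1.154×10^5 J
1.154×10^5 J × (1 kcal / 4184 J) = 27.59 kcal

27.6 kcal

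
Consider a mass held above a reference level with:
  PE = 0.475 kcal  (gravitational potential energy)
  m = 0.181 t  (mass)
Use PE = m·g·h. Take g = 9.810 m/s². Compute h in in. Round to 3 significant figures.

Rearranging: h = PE/(m·g).
PE = 0.475 kcal = 1987 J; m = 0.181 t = 181.0 kg; g = 9.810 m/s².
h = 1.119 m
1.119 m × (1 in / 0.02540 m) = 44.07 in

44.1 in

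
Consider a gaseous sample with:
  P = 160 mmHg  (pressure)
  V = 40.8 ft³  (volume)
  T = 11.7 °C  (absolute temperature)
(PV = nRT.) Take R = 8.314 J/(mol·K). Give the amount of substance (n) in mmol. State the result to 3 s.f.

Rearranging PV = nRT for n: n = PV/(RT).
P = 160 mmHg = 21332 Pa; V = 40.8 ft³ = 1.155 m³; T = 11.7 °C = 284.8 K; R = 8.314 J/(mol·K).
n = 10.41 mol
10.41 mol × (1 mmol / 0.001000 mol) = 10406 mmol

10400 mmol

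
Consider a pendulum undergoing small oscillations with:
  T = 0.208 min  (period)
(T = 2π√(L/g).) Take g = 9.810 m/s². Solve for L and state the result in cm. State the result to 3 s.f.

3870 cm

Solving T = 2π√(L/g) for L: L = g·(T/2π)².
T = 0.208 min = 12.48 s; g = 9.810 m/s².
L = 38.70 m
38.70 m × (1 cm / 0.01000 m) = 3870 cm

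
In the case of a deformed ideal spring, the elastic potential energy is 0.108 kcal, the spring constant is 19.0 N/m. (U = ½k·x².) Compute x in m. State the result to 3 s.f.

6.90 m

Rearranging: x = √(2U/k).
U = 0.108 kcal = 451.9 J; k = 19.0 N/m.
x = 6.897 m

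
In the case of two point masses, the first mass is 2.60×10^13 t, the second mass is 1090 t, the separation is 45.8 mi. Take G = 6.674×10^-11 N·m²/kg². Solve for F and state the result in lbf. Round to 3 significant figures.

78.3 lbf

From Newton's law of gravitation: F = Gm₁m₂/r².
m₁ = 2.60×10^13 t = 2.600×10^16 kg; m₂ = 1090 t = 1.090×10^6 kg; r = 45.8 mi = 73708 m; G = 6.674×10^-11 N·m²/kg².
F = 348.1 N  (the unit combination reduces to kg·m/s² = N)
348.1 N × (1 lbf / 4.448 N) = 78.27 lbf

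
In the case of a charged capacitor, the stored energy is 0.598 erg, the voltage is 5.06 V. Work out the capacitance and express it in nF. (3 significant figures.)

Solving E = ½C·V² for C: C = 2E/V².
E = 0.598 erg = 5.980×10^-8 J; V = 5.06 V.
C = 4.671×10^-9 F
4.671×10^-9 F × (1 nF / 1.000×10^-9 F) = 4.671 nF

4.67 nF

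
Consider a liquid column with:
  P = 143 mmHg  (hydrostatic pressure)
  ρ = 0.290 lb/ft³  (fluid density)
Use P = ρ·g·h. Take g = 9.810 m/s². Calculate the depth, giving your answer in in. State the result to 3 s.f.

Rearranging: h = P/(ρ·g).
P = 143 mmHg = 19065 Pa; ρ = 0.290 lb/ft³ = 4.645 kg/m³; g = 9.810 m/s².
h = 418.4 m
418.4 m × (1 in / 0.02540 m) = 16471 in

16500 in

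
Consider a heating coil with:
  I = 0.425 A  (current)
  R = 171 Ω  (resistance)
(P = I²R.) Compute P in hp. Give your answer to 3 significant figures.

0.0414 hp

Directly: P = I²R.
I = 0.425 A; R = 171 Ω.
P = 30.89 W
30.89 W × (1 hp / 745.7 W) = 0.04142 hp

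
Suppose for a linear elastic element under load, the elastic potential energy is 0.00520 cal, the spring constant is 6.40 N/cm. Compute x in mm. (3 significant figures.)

8.25 mm

Rearranging U = ½k·x² for x: x = √(2U/k).
U = 0.00520 cal = 0.02176 J; k = 6.40 N/cm = 640.0 N/m.
x = 0.008246 m
0.008246 m × (1 mm / 0.001000 m) = 8.246 mm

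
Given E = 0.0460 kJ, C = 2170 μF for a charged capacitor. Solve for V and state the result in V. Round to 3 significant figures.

Rearranging: V = √(2E/C).
E = 0.0460 kJ = 46.00 J; C = 2170 μF = 0.002170 F.
V = 205.9 V

206 V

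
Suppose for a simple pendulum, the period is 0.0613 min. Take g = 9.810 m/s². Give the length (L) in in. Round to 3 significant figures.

Rearranging: L = g·(T/2π)².
T = 0.0613 min = 3.678 s; g = 9.810 m/s².
L = 3.361 m
3.361 m × (1 in / 0.02540 m) = 132.3 in

132 in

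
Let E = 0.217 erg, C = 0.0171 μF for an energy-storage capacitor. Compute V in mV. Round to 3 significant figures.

Solving E = ½C·V² for V: V = √(2E/C).
E = 0.217 erg = 2.170×10^-8 J; C = 0.0171 μF = 1.710×10^-8 F.
V = 1.593 V  (the unit combination reduces to kg·m²/(A·s³) = V)
1.593 V × (1 mV / 0.001000 V) = 1593 mV

1590 mV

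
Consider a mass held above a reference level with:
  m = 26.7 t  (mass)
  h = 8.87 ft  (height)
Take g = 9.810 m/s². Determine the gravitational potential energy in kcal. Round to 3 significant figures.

169 kcal

Directly: PE = mgh.
m = 26.7 t = 26700 kg; h = 8.87 ft = 2.704 m; g = 9.810 m/s².
PE = 7.081×10^5 J
7.081×10^5 J × (1 kcal / 4184 J) = 169.2 kcal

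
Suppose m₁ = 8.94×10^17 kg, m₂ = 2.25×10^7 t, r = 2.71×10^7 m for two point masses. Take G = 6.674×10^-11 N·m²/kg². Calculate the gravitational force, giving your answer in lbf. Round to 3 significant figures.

Directly: F = Gm₁m₂/r².
m₁ = 8.94×10^17 kg; m₂ = 2.25×10^7 t = 2.250×10^10 kg; r = 2.71×10^7 m; G = 6.674×10^-11 N·m²/kg².
F = 1828 N
1828 N × (1 lbf / 4.448 N) = 410.9 lbf

411 lbf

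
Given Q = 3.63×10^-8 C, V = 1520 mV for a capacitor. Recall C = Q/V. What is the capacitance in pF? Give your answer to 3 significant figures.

23900 pF

Directly: C = Q/V.
Q = 3.63×10^-8 C; V = 1520 mV = 1.520 V.
C = 2.388×10^-8 F
2.388×10^-8 F × (1 pF / 1.000×10^-12 F) = 23882 pF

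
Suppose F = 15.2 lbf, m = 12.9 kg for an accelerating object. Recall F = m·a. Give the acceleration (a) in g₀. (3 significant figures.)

From Newton's second law: a = F/m.
F = 15.2 lbf = 67.61 N; m = 12.9 kg.
a = 5.241 m/s²
5.241 m/s² × (1 g₀ / 9.807 m/s²) = 0.5345 g₀

0.534 g₀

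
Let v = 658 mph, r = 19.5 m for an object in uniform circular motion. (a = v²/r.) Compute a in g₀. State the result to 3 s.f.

a is given directly by: a = v²/r.
v = 658 mph = 294.2 m/s; r = 19.5 m.
a = 4437 m/s²
4437 m/s² × (1 g₀ / 9.807 m/s²) = 452.5 g₀

452 g₀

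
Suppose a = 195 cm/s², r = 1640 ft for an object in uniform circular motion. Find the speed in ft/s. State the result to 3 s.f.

Solving a = v²/r for v: v = √(a·r).
a = 195 cm/s² = 1.950 m/s²; r = 1640 ft = 499.9 m.
v = 31.22 m/s
31.22 m/s × (1 ft/s / 0.3048 m/s) = 102.4 ft/s

102 ft/s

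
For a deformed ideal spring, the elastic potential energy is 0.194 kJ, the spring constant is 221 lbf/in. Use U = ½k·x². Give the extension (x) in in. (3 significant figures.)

3.94 in

Rearranging U = ½k·x² for x: x = √(2U/k).
U = 0.194 kJ = 194.0 J; k = 221 lbf/in = 38703 N/m.
x = 0.1001 m
0.1001 m × (1 in / 0.02540 m) = 3.942 in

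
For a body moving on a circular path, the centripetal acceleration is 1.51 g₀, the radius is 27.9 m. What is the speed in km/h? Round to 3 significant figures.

73.2 km/h

Rearranging a = v²/r for v: v = √(a·r).
a = 1.51 g₀ = 14.81 m/s²; r = 27.9 m.
v = 20.33 m/s
20.33 m/s × (1 km/h / 0.2778 m/s) = 73.17 km/h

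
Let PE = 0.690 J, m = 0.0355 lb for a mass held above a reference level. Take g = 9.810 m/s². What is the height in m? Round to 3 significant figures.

Rearranging PE = m·g·h for h: h = PE/(m·g).
PE = 0.690 J; m = 0.0355 lb = 0.01610 kg; g = 9.810 m/s².
h = 4.368 m

4.37 m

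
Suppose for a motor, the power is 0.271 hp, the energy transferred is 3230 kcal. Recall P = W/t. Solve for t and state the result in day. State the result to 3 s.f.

Rearranging: t = W/P.
P = 0.271 hp = 202.1 W; W = 3230 kcal = 1.351×10^7 J.
t = 66875 s
66875 s × (1 day / 86400 s) = 0.7740 day

0.774 day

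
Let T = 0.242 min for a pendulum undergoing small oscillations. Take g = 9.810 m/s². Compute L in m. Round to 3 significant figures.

Rearranging: L = g·(T/2π)².
T = 0.242 min = 14.52 s; g = 9.810 m/s².
L = 52.39 m

52.4 m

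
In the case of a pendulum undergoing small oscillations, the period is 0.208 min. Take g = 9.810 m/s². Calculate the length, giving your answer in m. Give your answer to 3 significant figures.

Solving T = 2π√(L/g) for L: L = g·(T/2π)².
T = 0.208 min = 12.48 s; g = 9.810 m/s².
L = 38.70 m

38.7 m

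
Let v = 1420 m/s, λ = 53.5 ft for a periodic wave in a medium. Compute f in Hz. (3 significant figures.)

Rearranging: f = v/λ.
v = 1420 m/s; λ = 53.5 ft = 16.31 m.
f = 87.08 Hz

87.1 Hz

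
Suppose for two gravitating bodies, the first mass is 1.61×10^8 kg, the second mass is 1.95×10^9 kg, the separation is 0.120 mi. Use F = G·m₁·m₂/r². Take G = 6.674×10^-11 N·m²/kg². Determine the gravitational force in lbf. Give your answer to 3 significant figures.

126 lbf

From Newton's law of gravitation: F = Gm₁m₂/r².
m₁ = 1.61×10^8 kg; m₂ = 1.95×10^9 kg; r = 0.120 mi = 193.1 m; G = 6.674×10^-11 N·m²/kg².
F = 561.8 N  (the unit combination reduces to kg·m/s² = N)
561.8 N × (1 lbf / 4.448 N) = 126.3 lbf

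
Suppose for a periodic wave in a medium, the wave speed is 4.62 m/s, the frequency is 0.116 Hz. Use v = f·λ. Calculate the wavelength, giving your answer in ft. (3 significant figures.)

Rearranging: λ = v/f.
v = 4.62 m/s; f = 0.116 Hz.
λ = 39.83 m
39.83 m × (1 ft / 0.3048 m) = 130.7 ft

131 ft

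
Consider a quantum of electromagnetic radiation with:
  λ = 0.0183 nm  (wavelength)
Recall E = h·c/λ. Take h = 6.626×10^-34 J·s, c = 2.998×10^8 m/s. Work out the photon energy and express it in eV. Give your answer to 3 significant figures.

Directly: E = hc/λ.
λ = 0.0183 nm = 1.830×10^-11 m; h = 6.626×10^-34 J·s; c = 2.998×10^8 m/s.
E = 1.086×10^-14 J
1.086×10^-14 J × (1 eV / 1.602×10^-19 J) = 67752 eV

67800 eV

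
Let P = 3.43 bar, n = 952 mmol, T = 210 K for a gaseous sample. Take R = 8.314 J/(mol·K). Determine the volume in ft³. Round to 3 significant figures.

From the ideal-gas law: V = nRT/P.
P = 3.43 bar = 3.430×10^5 Pa; n = 952 mmol = 0.9520 mol; T = 210 K; R = 8.314 J/(mol·K).
V = 0.004846 m³
0.004846 m³ × (1 ft³ / 0.02832 m³) = 0.1711 ft³

0.171 ft³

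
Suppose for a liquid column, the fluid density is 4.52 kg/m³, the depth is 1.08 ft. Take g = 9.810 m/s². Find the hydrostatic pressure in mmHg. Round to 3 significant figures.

P is given directly by: P = ρgh.
ρ = 4.52 kg/m³; h = 1.08 ft = 0.3292 m; g = 9.810 m/s².
P = 14.60 Pa
14.60 Pa × (1 mmHg / 133.3 Pa) = 0.1095 mmHg

0.109 mmHg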